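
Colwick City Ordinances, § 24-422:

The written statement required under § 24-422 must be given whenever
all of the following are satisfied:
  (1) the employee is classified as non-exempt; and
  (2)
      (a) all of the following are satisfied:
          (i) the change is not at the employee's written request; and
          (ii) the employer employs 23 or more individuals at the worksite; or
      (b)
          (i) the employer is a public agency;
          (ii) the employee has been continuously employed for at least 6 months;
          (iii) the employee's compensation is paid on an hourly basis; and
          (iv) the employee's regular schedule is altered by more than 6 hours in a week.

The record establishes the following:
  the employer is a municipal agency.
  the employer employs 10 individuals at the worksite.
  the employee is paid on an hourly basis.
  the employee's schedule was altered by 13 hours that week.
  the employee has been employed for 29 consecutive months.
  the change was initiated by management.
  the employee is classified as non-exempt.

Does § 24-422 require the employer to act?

(1) non-exempt — satisfied.
(i) not employee-requested — holds.
(ii) ≥ 23 at site — fails.
(a): T AND F → false.
(i) public agency — met.
(ii) tenure ≥ 6 mo. — satisfied.
(iii) hourly-paid — holds.
(iv) schedule shift > 6h — met.
(b): T AND T AND T AND T → true.
So (2) is satisfied (F OR T).
So Overall is satisfied (T AND T).

Yes — required.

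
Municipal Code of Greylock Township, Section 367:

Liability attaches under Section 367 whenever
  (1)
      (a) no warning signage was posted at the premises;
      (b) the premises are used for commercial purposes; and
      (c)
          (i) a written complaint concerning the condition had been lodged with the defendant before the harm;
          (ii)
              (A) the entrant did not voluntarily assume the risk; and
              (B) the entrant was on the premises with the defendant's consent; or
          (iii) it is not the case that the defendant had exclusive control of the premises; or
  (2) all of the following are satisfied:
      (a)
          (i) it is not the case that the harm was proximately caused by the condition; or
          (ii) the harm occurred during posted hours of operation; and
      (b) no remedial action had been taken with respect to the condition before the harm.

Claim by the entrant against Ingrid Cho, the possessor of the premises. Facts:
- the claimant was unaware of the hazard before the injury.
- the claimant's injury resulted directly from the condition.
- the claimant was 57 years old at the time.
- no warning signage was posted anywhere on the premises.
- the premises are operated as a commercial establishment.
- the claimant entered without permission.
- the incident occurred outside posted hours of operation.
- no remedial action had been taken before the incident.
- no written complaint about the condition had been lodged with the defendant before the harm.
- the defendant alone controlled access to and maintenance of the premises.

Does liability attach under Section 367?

(a) no signage posted — met.
(b) commercial use — satisfied.
(i) complaint lodged — not satisfied.
(A) no assumed risk — satisfied.
(B) consent to enter — not met.
(ii): T AND F → false.
(iii) not (exclusive control) — fails.
(c) = F OR F OR F = false.
So (1) is not satisfied (T AND T AND F).
(i) not (proximate cause) — not satisfied.
(ii) during posted hours — fails.
(a) = F OR F = false.
(b) no remedial action — satisfied.
So (2) is not satisfied (F AND T).
Overall = F OR F = false.

No — not liable.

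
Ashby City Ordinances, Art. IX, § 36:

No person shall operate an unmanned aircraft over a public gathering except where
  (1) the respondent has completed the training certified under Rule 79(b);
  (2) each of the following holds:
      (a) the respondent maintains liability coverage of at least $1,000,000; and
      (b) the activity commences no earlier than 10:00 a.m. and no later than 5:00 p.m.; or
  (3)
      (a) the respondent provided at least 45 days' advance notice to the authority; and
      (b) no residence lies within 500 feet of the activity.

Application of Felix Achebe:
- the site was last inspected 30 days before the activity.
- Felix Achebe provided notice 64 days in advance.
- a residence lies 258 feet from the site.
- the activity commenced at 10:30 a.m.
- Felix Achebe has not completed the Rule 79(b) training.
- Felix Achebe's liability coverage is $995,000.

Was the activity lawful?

No — unlawful.

(1) training certified — not satisfied.
(a) coverage ≥ $1,000,000 — not met.
(b) start within hours — satisfied.
(2): F AND T → false.
(a) ≥45 days' notice — satisfied.
(b) no residence in 500 ft — fails.
(3): T AND F → false.
Overall: F OR F OR F → false.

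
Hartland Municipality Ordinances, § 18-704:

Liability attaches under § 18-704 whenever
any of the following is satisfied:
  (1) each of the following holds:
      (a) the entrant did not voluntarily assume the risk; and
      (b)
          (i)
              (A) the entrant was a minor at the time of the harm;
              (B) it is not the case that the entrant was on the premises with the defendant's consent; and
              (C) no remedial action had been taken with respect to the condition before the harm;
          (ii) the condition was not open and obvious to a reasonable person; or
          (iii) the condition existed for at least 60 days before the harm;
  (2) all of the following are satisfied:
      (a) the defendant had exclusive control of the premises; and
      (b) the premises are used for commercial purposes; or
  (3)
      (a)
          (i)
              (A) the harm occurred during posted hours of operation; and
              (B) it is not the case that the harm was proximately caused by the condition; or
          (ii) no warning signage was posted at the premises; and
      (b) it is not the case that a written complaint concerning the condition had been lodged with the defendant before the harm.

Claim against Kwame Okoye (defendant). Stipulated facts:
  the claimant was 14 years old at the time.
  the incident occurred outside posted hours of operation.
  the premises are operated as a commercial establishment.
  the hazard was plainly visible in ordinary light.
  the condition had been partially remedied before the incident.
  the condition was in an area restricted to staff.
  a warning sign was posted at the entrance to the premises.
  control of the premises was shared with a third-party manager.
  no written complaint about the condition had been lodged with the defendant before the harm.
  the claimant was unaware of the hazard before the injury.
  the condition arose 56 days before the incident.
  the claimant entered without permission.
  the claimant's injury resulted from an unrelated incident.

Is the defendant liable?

(a) no assumed risk — satisfied.
(A) entrant a minor — holds.
(B) not (consent to enter) — holds.
(C) no remedial action — not met.
(i): T AND T AND F → false.
(ii) not open/obvious — not met.
(iii) condition ≥60 days old — not met.
(b) = F OR F OR F = false.
(1): T AND F → false.
(a) exclusive control — not met.
(b) commercial use — holds.
So (2) is not satisfied (F AND T).
(A) during posted hours — not met.
(B) not (proximate cause) — satisfied.
So (i) is not satisfied (F AND T).
(ii) no signage posted — fails.
(a): F OR F → false.
(b) not (complaint lodged) — met.
So (3) is not satisfied (F AND T).
Overall: F OR F OR F → false.

No — not liable.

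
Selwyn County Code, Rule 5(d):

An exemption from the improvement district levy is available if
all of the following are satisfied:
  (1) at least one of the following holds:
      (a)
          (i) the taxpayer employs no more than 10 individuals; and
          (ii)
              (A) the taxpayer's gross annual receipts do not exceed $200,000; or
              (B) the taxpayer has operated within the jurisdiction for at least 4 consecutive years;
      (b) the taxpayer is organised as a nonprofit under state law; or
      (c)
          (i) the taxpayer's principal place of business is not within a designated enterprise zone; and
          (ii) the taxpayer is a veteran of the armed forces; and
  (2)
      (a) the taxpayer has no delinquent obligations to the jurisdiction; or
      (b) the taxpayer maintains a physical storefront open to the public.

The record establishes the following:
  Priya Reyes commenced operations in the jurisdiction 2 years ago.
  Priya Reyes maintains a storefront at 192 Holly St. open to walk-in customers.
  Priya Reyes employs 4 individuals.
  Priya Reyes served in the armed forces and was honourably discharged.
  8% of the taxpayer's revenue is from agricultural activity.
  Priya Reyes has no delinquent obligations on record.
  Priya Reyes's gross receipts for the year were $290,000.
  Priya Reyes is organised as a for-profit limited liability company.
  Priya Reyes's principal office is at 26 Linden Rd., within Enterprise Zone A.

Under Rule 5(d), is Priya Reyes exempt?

No — not exempt.

(i) ≤ 10 employees — satisfied.
(A) receipts ≤ $200,000 — not satisfied.
(B) ≥ 4 yrs in jurisdiction — not met.
So (ii) is not satisfied (F OR F).
(a) = T AND F = false.
(b) nonprofit — not satisfied.
(i) not (in enterprise zone) — not satisfied.
(ii) veteran — satisfied.
So (c) is not satisfied (F AND T).
(1) = F OR F OR F = false.
(a) no delinquency — satisfied.
(b) has storefront — holds.
(2): T OR T → true.
Overall: F AND T → false.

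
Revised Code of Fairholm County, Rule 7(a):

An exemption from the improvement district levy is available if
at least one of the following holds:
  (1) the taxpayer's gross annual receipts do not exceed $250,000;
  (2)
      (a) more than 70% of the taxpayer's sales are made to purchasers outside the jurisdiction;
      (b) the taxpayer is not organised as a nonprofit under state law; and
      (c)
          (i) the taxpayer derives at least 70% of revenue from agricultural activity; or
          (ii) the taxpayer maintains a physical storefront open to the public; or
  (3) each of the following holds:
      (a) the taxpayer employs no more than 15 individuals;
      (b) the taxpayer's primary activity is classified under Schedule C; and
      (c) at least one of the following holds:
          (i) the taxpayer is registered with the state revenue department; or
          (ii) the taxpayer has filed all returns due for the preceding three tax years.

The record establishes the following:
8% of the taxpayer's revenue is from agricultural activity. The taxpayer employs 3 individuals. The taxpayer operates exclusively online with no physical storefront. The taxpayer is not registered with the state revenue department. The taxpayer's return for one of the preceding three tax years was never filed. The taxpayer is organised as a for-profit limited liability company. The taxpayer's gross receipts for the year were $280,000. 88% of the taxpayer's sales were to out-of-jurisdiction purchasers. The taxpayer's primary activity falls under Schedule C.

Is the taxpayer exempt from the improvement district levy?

(1) receipts ≤ $250,000 — not met.
(a) >70% out-of-jur. sales — met.
(b) not (nonprofit) — satisfied.
(i) ≥70% agricultural — fails.
(ii) has storefront — not satisfied.
(c): F OR F → false.
(2): T AND T AND F → false.
(a) ≤ 15 employees — satisfied.
(b) Schedule C activity — met.
(i) state-registered — fails.
(ii) returns current — not satisfied.
(c) = F OR F = false.
(3): T AND T AND F → false.
Overall = F OR F OR F = false.

No — not exempt.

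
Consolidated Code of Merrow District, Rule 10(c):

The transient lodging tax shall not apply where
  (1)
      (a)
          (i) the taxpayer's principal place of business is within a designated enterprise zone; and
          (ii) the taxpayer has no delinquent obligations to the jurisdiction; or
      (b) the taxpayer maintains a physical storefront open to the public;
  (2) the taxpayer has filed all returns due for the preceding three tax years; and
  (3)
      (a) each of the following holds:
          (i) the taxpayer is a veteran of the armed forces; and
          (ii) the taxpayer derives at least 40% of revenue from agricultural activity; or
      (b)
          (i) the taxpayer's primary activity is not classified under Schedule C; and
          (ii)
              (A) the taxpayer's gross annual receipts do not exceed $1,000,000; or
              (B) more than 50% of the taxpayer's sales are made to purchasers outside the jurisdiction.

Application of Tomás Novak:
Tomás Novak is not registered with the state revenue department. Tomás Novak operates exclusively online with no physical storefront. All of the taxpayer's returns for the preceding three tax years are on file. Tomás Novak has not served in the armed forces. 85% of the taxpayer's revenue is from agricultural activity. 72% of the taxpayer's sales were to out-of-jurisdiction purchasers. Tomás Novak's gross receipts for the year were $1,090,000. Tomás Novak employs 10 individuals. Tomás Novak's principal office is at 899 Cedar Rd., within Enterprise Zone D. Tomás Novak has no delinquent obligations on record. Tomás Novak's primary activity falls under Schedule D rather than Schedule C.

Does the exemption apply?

Yes — exempt.

(i) in enterprise zone — met.
(ii) no delinquency — holds.
So (a) is satisfied (T AND T).
(b) has storefront — not met.
So (1) is satisfied (T OR F).
(2) returns current — holds.
(i) veteran — not satisfied.
(ii) ≥40% agricultural — holds.
So (a) is not satisfied (F AND T).
(i) not (Schedule C activity) — holds.
(A) receipts ≤ $1,000,000 — fails.
(B) >50% out-of-jur. sales — holds.
(ii): F OR T → true.
(b): T AND T → true.
(3) = F OR T = true.
Overall = T AND T AND T = true.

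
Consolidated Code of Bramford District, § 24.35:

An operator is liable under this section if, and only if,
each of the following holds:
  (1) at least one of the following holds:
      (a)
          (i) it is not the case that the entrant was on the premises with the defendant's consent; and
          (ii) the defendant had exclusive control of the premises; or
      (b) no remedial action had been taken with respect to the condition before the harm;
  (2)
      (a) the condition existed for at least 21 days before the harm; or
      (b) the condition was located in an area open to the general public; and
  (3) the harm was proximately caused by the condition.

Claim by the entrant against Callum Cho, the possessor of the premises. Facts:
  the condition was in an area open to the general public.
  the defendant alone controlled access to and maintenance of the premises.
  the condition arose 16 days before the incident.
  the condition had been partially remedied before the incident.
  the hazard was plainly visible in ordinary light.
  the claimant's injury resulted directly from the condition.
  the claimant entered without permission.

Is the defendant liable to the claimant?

(i) not (consent to enter) — satisfied.
(ii) exclusive control — holds.
(a): T AND T → true.
(b) no remedial action — fails.
(1): T OR F → true.
(a) condition ≥21 days old — not met.
(b) public area — satisfied.
(2) = F OR T = true.
(3) proximate cause — satisfied.
So Overall is satisfied (T AND T AND T).

Yes — liable.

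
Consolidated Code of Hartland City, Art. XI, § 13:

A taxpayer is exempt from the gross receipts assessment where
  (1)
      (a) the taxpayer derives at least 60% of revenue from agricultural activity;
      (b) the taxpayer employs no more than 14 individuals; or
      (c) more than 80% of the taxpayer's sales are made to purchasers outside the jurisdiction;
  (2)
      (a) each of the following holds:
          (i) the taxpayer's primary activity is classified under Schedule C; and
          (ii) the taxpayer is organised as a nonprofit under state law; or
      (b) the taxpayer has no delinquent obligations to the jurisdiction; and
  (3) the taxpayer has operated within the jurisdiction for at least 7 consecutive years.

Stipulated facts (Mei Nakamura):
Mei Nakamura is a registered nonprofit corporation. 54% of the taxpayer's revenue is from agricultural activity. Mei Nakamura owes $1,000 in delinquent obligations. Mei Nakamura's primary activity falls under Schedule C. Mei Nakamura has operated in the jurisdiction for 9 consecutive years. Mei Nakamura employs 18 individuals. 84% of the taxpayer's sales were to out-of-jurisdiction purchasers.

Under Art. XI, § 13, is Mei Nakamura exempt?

(a) ≥60% agricultural — not met.
(b) ≤ 14 employees — not satisfied.
(c) >80% out-of-jur. sales — satisfied.
So (1) is satisfied (F OR F OR T).
(i) Schedule C activity — satisfied.
(ii) nonprofit — satisfied.
(a): T AND T → true.
(b) no delinquency — not satisfied.
(2) = T OR F = true.
(3) ≥ 7 yrs in jurisdiction — met.
Overall = T AND T AND T = true.

Yes — exempt.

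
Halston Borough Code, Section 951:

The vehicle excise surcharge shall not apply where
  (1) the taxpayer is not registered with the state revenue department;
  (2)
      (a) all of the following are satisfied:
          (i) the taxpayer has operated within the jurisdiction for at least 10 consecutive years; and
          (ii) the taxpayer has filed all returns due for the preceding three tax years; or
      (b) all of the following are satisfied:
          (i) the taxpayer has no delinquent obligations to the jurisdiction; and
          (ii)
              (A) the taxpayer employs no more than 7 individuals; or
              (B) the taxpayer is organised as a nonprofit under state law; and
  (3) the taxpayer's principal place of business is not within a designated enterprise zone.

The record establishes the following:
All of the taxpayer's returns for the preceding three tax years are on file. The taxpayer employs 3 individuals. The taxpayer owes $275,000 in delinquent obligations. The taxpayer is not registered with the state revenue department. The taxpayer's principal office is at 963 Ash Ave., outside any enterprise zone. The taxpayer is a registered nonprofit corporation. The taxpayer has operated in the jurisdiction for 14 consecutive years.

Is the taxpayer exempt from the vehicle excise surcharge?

(1) not (state-registered) — met.
(i) ≥ 10 yrs in jurisdiction — met.
(ii) returns current — holds.
(a): T AND T → true.
(i) no delinquency — not satisfied.
(A) ≤ 7 employees — met.
(B) nonprofit — holds.
(ii): T OR T → true.
So (b) is not satisfied (F AND T).
(2): T OR F → true.
(3) not (in enterprise zone) — holds.
So Overall is satisfied (T AND T AND T).

Yes — exempt.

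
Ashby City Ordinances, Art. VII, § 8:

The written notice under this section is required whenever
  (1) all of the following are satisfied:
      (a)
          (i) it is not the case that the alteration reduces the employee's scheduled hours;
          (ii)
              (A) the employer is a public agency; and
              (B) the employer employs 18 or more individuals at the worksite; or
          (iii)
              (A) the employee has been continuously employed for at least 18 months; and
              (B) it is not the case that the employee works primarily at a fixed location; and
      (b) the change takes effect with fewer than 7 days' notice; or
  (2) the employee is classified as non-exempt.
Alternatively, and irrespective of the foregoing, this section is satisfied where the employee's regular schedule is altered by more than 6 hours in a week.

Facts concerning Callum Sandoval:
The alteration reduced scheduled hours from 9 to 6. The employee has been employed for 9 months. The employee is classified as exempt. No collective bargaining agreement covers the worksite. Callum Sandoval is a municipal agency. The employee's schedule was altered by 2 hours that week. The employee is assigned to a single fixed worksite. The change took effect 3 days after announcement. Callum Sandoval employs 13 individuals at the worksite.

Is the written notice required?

No — not required.

(i) not (hours reduced) — not met.
(A) public agency — satisfied.
(B) ≥ 18 at site — fails.
(ii): T AND F → false.
(A) tenure ≥ 18 mo. — fails.
(B) not (fixed location) — not satisfied.
So (iii) is not satisfied (F AND F).
So (a) is not satisfied (F OR F OR F).
(b) < 7 days' notice — satisfied.
So (1) is not satisfied (F AND T).
(2) non-exempt — not satisfied.
Overall = F OR F = false.
Exception (schedule shift > 6h) — not satisfied.
Result: main false OR exception false → false.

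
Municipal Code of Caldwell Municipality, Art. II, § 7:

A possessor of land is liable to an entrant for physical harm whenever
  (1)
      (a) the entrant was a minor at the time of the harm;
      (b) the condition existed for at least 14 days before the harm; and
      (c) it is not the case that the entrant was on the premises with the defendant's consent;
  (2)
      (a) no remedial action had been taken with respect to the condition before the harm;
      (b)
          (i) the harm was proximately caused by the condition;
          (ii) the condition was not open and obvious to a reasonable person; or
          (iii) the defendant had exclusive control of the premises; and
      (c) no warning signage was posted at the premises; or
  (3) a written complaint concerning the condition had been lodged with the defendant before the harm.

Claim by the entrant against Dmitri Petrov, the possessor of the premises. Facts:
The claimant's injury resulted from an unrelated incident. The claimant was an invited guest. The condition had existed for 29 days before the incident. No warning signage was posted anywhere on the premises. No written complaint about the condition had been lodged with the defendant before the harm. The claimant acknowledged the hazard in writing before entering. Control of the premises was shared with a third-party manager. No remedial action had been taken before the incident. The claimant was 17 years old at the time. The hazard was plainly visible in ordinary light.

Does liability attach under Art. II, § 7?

(a) entrant a minor — met.
(b) condition ≥14 days old — satisfied.
(c) not (consent to enter) — fails.
So (1) is not satisfied (T AND T AND F).
(a) no remedial action — holds.
(i) proximate cause — not met.
(ii) not open/obvious — fails.
(iii) exclusive control — not satisfied.
So (b) is not satisfied (F OR F OR F).
(c) no signage posted — holds.
So (2) is not satisfied (T AND F AND T).
(3) complaint lodged — not met.
Overall: F OR F OR F → false.

No — not liable.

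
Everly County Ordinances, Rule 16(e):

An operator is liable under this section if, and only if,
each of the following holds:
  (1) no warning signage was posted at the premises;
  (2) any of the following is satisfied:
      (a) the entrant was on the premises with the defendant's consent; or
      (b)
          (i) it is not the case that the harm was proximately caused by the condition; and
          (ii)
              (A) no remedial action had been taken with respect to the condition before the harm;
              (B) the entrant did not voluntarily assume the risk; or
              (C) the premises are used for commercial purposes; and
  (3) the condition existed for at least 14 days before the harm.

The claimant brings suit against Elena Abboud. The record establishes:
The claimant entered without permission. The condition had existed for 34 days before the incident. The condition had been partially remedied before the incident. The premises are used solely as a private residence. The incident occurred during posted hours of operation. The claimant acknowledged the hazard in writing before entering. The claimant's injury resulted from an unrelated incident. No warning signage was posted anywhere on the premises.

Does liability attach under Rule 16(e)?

No — not liable.

(1) no signage posted — satisfied.
(a) consent to enter — fails.
(i) not (proximate cause) — met.
(A) no remedial action — not met.
(B) no assumed risk — not satisfied.
(C) commercial use — not satisfied.
So (ii) is not satisfied (F OR F OR F).
So (b) is not satisfied (T AND F).
(2) = F OR F = false.
(3) condition ≥14 days old — satisfied.
Overall = T AND F AND T = false.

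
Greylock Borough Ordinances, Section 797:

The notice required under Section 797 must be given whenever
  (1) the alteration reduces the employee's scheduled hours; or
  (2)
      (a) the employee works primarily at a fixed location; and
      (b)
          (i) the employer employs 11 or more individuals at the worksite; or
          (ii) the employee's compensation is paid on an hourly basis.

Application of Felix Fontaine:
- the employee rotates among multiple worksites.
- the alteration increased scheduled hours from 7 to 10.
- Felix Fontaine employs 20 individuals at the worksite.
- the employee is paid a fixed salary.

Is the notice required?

(1) hours reduced — not satisfied.
(a) fixed location — not met.
(i) ≥ 11 at site — satisfied.
(ii) hourly-paid — fails.
So (b) is satisfied (T OR F).
(2) = F AND T = false.
Overall: F OR F → false.

No — not required.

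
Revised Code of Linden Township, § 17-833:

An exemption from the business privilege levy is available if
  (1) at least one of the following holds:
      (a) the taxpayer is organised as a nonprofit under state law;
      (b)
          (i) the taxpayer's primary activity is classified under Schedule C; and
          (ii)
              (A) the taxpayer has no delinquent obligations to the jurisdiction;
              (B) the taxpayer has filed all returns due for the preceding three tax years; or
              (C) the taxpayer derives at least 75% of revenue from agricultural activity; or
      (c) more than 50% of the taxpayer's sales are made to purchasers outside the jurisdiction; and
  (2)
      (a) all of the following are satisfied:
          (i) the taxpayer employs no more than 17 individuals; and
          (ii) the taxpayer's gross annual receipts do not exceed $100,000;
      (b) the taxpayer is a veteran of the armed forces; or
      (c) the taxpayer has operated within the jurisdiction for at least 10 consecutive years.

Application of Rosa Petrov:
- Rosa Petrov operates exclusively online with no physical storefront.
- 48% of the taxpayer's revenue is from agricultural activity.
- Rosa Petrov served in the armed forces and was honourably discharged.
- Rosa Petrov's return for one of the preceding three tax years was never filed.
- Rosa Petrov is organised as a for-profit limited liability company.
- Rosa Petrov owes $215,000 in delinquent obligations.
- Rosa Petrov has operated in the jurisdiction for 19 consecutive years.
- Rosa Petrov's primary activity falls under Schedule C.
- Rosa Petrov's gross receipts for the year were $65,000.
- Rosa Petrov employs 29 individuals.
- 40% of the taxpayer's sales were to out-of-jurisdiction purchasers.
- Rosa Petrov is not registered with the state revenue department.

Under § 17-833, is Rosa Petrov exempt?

No — not exempt.

(a) nonprofit — not satisfied.
(i) Schedule C activity — holds.
(A) no delinquency — not met.
(B) returns current — fails.
(C) ≥75% agricultural — not met.
(ii): F OR F OR F → false.
(b): T AND F → false.
(c) >50% out-of-jur. sales — not met.
So (1) is not satisfied (F OR F OR F).
(i) ≤ 17 employees — fails.
(ii) receipts ≤ $100,000 — met.
So (a) is not satisfied (F AND T).
(b) veteran — satisfied.
(c) ≥ 10 yrs in jurisdiction — holds.
So (2) is satisfied (F OR T OR T).
So Overall is not satisfied (F AND T).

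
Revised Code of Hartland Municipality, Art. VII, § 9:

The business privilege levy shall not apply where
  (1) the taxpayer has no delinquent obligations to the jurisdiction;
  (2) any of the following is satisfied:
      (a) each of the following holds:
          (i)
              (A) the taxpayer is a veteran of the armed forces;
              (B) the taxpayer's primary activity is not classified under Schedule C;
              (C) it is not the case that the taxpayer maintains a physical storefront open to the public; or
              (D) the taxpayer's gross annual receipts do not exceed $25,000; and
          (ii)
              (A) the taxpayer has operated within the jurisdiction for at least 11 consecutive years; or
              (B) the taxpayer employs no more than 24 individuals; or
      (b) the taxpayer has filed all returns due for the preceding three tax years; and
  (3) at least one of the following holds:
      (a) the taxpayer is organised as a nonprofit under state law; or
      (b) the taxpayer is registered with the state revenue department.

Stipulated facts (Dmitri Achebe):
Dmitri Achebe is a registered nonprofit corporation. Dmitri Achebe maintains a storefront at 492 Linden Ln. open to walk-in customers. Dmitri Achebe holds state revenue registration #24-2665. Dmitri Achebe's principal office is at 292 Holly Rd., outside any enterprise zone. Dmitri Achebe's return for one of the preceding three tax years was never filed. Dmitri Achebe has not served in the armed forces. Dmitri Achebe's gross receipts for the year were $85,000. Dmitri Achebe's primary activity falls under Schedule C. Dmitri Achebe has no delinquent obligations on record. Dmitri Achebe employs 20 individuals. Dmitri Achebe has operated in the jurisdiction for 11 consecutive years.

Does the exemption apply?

No — not exempt.

(1) no delinquency — met.
(A) veteran — fails.
(B) not (Schedule C activity) — not met.
(C) not (has storefront) — fails.
(D) receipts ≤ $25,000 — fails.
So (i) is not satisfied (F OR F OR F OR F).
(A) ≥ 11 yrs in jurisdiction — holds.
(B) ≤ 24 employees — holds.
So (ii) is satisfied (T OR T).
So (a) is not satisfied (F AND T).
(b) returns current — not met.
(2): F OR F → false.
(a) nonprofit — satisfied.
(b) state-registered — holds.
So (3) is satisfied (T OR T).
Overall = T AND F AND T = false.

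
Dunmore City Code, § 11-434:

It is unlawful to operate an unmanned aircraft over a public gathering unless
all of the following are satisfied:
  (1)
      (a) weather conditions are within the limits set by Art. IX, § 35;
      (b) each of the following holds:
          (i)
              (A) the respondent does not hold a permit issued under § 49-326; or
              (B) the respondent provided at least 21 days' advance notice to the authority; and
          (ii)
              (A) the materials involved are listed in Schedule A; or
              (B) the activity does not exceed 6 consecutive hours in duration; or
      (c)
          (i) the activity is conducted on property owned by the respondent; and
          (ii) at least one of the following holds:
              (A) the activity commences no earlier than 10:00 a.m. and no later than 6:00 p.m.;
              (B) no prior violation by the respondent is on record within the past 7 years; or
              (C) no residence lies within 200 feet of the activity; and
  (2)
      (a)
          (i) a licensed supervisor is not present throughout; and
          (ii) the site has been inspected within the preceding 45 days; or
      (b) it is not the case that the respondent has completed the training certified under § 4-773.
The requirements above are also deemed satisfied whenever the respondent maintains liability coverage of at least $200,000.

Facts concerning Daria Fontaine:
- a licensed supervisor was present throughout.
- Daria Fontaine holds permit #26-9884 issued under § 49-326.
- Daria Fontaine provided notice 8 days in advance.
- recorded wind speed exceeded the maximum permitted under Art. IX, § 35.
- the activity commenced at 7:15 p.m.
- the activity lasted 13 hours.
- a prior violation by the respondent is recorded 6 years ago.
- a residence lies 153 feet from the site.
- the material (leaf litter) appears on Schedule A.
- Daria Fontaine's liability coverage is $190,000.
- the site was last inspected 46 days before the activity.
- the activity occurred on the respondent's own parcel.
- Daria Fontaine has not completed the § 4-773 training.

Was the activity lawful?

No — unlawful.

(a) weather ok — not satisfied.
(A) not (holds permit) — not satisfied.
(B) ≥21 days' notice — fails.
(i) = F OR F = false.
(A) Schedule A material — holds.
(B) ≤ 6 hrs duration — not met.
(ii): T OR F → true.
(b) = F AND T = false.
(i) own property — satisfied.
(A) start within hours — not met.
(B) no prior violation — not met.
(C) no residence in 200 ft — fails.
(ii): F OR F OR F → false.
(c): T AND F → false.
(1): F OR F OR F → false.
(i) not (supervisor present) — not satisfied.
(ii) site inspected — not met.
(a) = F AND F = false.
(b) not (training certified) — satisfied.
So (2) is satisfied (F OR T).
Overall: F AND T → false.
Exception (coverage ≥ $200,000) — not satisfied.
Result: main false OR exception false → false.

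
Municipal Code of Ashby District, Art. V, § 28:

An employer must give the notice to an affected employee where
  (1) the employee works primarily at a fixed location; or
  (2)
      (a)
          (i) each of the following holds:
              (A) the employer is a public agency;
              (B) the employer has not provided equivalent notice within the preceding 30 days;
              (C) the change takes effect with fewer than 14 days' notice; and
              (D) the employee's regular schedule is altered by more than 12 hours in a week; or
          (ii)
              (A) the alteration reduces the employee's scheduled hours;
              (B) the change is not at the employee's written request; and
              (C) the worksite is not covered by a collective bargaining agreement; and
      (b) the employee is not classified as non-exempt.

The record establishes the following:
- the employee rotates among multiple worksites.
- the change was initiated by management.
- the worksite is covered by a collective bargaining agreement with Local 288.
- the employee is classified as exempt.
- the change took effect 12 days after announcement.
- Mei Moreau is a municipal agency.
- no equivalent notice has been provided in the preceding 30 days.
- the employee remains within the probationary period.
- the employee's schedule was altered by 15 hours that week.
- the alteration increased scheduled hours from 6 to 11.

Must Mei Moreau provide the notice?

(1) fixed location — fails.
(A) public agency — met.
(B) no recent notice — met.
(C) < 14 days' notice — satisfied.
(D) schedule shift > 12h — holds.
So (i) is satisfied (T AND T AND T AND T).
(A) hours reduced — not satisfied.
(B) not employee-requested — satisfied.
(C) no CBA — not met.
(ii): F AND T AND F → false.
(a): T OR F → true.
(b) not (non-exempt) — satisfied.
(2): T AND T → true.
So Overall is satisfied (F OR T).

Yes — required.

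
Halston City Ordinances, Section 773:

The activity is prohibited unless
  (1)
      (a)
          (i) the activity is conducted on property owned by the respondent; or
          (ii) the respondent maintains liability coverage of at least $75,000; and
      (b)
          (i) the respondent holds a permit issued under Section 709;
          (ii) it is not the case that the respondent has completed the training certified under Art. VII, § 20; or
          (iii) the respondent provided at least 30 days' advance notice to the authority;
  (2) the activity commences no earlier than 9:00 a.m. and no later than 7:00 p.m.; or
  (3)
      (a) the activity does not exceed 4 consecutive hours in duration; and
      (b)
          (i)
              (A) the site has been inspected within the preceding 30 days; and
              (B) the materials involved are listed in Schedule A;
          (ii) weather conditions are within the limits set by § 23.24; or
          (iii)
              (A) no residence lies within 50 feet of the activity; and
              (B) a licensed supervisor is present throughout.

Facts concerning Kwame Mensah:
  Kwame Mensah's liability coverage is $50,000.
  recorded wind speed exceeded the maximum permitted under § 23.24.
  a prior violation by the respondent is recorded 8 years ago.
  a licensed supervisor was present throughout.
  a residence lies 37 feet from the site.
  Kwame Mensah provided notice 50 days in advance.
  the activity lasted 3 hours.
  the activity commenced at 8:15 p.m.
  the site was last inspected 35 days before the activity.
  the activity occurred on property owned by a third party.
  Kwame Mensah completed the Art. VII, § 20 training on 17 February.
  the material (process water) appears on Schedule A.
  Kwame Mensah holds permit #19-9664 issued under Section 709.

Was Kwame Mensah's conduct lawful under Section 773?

(i) own property — not satisfied.
(ii) coverage ≥ $75,000 — fails.
(a) = F OR F = false.
(i) holds permit — met.
(ii) not (training certified) — not satisfied.
(iii) ≥30 days' notice — met.
(b): T OR F OR T → true.
(1) = F AND T = false.
(2) start within hours — not satisfied.
(a) ≤ 4 hrs duration — holds.
(A) site inspected — not satisfied.
(B) Schedule A material — met.
(i) = F AND T = false.
(ii) weather ok — not met.
(A) no residence in 50 ft — not met.
(B) supervisor present — satisfied.
(iii) = F AND T = false.
So (b) is not satisfied (F OR F OR F).
(3) = T AND F = false.
Overall = F OR F OR F = false.

No — unlawful.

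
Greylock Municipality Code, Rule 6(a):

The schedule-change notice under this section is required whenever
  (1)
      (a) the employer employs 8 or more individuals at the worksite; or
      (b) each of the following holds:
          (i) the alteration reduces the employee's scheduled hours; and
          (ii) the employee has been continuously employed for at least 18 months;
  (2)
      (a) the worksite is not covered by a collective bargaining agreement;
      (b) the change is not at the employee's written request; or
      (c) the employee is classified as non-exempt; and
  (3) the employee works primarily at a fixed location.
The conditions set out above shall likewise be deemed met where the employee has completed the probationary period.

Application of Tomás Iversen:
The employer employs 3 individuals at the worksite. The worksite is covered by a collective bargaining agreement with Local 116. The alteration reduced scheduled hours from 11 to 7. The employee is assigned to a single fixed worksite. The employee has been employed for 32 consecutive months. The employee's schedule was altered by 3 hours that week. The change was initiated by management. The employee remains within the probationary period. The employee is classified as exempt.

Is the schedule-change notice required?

Yes — required.

(a) ≥ 8 at site — fails.
(i) hours reduced — met.
(ii) tenure ≥ 18 mo. — holds.
So (b) is satisfied (T AND T).
(1) = F OR T = true.
(a) no CBA — not met.
(b) not employee-requested — satisfied.
(c) non-exempt — not satisfied.
(2) = F OR T OR F = true.
(3) fixed location — holds.
Overall = T AND T AND T = true.
Exception (past probation) — not satisfied.
Result: main true OR exception false → true.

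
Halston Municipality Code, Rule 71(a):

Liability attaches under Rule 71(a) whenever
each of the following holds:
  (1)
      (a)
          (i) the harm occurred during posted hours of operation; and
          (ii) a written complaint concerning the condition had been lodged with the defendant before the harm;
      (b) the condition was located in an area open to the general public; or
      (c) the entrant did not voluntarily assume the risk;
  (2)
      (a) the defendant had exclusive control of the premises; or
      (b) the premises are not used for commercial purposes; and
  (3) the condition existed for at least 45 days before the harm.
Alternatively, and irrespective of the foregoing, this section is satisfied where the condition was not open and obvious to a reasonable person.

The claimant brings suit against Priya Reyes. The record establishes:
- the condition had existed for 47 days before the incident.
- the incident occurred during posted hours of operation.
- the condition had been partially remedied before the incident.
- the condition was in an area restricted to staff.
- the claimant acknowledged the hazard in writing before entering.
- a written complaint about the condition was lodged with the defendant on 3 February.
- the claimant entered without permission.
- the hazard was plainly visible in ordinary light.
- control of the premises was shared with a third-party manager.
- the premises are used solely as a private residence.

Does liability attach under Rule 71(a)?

(i) during posted hours — met.
(ii) complaint lodged — met.
(a) = T AND T = true.
(b) public area — not satisfied.
(c) no assumed risk — not satisfied.
(1) = T OR F OR F = true.
(a) exclusive control — not satisfied.
(b) not (commercial use) — satisfied.
(2) = F OR T = true.
(3) condition ≥45 days old — holds.
Overall: T AND T AND T → true.
Exception (not open/obvious) — not satisfied.
Result: main true OR exception false → true.

Yes — liable.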